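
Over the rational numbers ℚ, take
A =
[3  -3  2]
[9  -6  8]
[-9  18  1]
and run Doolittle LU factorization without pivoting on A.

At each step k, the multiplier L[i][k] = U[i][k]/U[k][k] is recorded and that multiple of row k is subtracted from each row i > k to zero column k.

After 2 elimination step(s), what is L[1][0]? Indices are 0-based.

[col 0] pivot 3
  R1 -= 3*R0 → (0, 3, 2)  (L[1][0] := 3)
  R2 -= -3*R0 → (0, 9, 7)  (L[2][0] := -3)
[col 1] pivot 3
  R2 -= 3*R1 → (0, 0, 1)  (L[2][1] := 3)

L[1][0] = 3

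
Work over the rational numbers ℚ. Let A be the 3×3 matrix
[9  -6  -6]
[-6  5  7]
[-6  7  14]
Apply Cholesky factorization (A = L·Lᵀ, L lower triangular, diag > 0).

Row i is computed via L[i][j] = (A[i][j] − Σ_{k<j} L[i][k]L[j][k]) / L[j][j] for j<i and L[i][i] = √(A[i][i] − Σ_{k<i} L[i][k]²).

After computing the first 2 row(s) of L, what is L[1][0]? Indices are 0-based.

L[1][0] = -2

Step 1: L[0][0] = √(9) = 3.
  L[1][0] = (-6) / L[0][0] = -2.
Step 2: L[1][1] = √(1) = 1.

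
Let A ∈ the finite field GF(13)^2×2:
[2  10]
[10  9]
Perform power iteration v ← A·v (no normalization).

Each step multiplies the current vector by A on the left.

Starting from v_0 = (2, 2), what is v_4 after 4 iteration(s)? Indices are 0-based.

v_4 = (8, 10)

v_0 = (2, 2).
v_1 = A·v_0 = (11, 12).
v_2 = A·v_1 = (12, 10).
v_3 = A·v_2 = (7, 2).
v_4 = A·v_3 = (8, 10).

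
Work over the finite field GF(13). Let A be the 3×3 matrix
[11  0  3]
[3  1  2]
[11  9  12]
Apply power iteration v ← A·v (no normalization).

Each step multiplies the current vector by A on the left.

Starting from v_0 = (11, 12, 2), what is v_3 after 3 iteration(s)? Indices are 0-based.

v_0 = (11, 12, 2).
v_1 = A·v_0 = (10, 10, 6).
v_2 = A·v_1 = (11, 0, 12).
v_3 = A·v_2 = (1, 5, 5).

v_3 = (1, 5, 5)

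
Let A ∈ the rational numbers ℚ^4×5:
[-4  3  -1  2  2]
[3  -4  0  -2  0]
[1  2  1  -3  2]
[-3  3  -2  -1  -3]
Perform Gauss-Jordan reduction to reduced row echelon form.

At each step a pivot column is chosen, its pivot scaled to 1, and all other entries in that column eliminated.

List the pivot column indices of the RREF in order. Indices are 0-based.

pivot columns: 0, 1, 2, 3

[1] R0 /= -4  ⇒  (1, -3/4, 1/4, -1/2, -1/2)
     R1 -= 3·R0  ⇒  (0, -7/4, -3/4, -1/2, 3/2)
     R2 -= 1·R0  ⇒  (0, 11/4, 3/4, -5/2, 5/2)
     R3 -= -3·R0  ⇒  (0, 3/4, -5/4, -5/2, -9/2)
[2] R1 /= -7/4  ⇒  (0, 1, 3/7, 2/7, -6/7)
     R0 -= -3/4·R1  ⇒  (1, 0, 4/7, -2/7, -8/7)
     R2 -= 11/4·R1  ⇒  (0, 0, -3/7, -23/7, 34/7)
     R3 -= 3/4·R1  ⇒  (0, 0, -11/7, -19/7, -27/7)
[3] R2 /= -3/7  ⇒  (0, 0, 1, 23/3, -34/3)
     R0 -= 4/7·R2  ⇒  (1, 0, 0, -14/3, 16/3)
     R1 -= 3/7·R2  ⇒  (0, 1, 0, -3, 4)
     R3 -= -11/7·R2  ⇒  (0, 0, 0, 28/3, -65/3)
[4] R3 /= 28/3  ⇒  (0, 0, 0, 1, -65/28)
     R0 -= -14/3·R3  ⇒  (1, 0, 0, 0, -11/2)
     R1 -= -3·R3  ⇒  (0, 1, 0, 0, -83/28)
     R2 -= 23/3·R3  ⇒  (0, 0, 1, 0, 181/28)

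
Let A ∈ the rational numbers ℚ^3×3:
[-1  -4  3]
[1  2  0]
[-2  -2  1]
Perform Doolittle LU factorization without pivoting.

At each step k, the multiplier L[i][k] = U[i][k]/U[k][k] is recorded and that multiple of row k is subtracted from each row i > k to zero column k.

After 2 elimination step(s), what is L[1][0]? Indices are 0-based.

L[1][0] = -1

Step 1: pivot at (0,0) is -1.
  row1 ← row1 − (-1)·row0  ⇒  L[1][0]=-1, U row1=(0, -2, 3)
  row2 ← row2 − (2)·row0  ⇒  L[2][0]=2, U row2=(0, 6, -5)
Step 2: pivot at (1,1) is -2.
  row2 ← row2 − (-3)·row1  ⇒  L[2][1]=-3, U row2=(0, 0, 4)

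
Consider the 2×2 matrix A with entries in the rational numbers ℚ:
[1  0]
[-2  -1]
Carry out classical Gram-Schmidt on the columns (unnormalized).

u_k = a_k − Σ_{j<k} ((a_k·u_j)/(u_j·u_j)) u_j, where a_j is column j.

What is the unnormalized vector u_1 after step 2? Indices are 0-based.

Step 1: u_0 = a_0 = (1, -2).
Step 2: u_1 = a_1 − (2/5)·u_0 = (-2/5, -1/5).

u_1 = (-2/5, -1/5)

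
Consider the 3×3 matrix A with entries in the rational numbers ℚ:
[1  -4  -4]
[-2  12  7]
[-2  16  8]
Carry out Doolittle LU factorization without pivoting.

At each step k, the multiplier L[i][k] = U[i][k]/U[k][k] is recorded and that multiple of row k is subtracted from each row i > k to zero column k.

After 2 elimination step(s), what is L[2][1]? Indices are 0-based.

L[2][1] = 2

Step 1: pivot at (0,0) is 1.
  row1 ← row1 − (-2)·row0  ⇒  L[1][0]=-2, U row1=(0, 4, -1)
  row2 ← row2 − (-2)·row0  ⇒  L[2][0]=-2, U row2=(0, 8, 0)
Step 2: pivot at (1,1) is 4.
  row2 ← row2 − (2)·row1  ⇒  L[2][1]=2, U row2=(0, 0, 2)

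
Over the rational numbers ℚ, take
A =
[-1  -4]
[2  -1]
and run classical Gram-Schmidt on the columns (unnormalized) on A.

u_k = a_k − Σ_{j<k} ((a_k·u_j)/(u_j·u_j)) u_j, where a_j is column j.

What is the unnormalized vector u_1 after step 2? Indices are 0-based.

u_1 = (-18/5, -9/5)

Step 1: u_0 = a_0 = (-1, 2).
Step 2: u_1 = a_1 − (2/5)·u_0 = (-18/5, -9/5).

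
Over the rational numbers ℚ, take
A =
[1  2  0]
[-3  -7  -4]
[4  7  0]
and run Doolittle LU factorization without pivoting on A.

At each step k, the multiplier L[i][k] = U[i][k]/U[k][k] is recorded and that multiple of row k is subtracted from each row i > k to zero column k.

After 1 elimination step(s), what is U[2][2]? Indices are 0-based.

[col 0] pivot 1
  R1 -= -3*R0 → (0, -1, -4)  (L[1][0] := -3)
  R2 -= 4*R0 → (0, -1, 0)  (L[2][0] := 4)

U[2][2] = 0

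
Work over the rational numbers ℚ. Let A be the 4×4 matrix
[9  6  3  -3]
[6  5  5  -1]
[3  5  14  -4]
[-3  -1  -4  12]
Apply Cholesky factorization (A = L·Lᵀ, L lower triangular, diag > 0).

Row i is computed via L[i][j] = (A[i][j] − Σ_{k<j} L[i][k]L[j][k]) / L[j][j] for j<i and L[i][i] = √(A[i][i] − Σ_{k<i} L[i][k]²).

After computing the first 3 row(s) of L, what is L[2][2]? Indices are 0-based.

L[2][2] = 2

Step 1: L[0][0] = √(9) = 3.
  L[1][0] = (6) / L[0][0] = 2.
Step 2: L[1][1] = √(1) = 1.
  L[2][0] = (3) / L[0][0] = 1.
  L[2][1] = (3) / L[1][1] = 3.
Step 3: L[2][2] = √(4) = 2.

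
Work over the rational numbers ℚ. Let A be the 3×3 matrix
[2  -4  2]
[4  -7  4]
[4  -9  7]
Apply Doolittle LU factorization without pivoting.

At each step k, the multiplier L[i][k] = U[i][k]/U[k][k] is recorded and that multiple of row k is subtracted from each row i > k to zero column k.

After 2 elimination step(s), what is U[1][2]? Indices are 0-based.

Step 1: pivot at (0,0) is 2.
  row1 ← row1 − (2)·row0  ⇒  L[1][0]=2, U row1=(0, 1, 0)
  row2 ← row2 − (2)·row0  ⇒  L[2][0]=2, U row2=(0, -1, 3)
Step 2: pivot at (1,1) is 1.
  row2 ← row2 − (-1)·row1  ⇒  L[2][1]=-1, U row2=(0, 0, 3)

U[1][2] = 0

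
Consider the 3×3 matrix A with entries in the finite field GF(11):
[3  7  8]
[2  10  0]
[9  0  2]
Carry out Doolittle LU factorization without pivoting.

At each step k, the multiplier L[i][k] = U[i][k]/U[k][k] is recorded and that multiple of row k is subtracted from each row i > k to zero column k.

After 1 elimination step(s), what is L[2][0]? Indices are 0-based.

L[2][0] = 3

[col 0] pivot 3
  R1 -= 8*R0 → (0, 9, 2)  (L[1][0] := 8)
  R2 -= 3*R0 → (0, 1, 0)  (L[2][0] := 3)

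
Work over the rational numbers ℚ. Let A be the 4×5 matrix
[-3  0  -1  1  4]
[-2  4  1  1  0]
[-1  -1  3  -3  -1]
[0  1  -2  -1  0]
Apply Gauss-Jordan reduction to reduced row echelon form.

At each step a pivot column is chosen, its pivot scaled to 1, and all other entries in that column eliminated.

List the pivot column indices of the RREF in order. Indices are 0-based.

pivot columns: 0, 1, 2, 3

pivot(0,0)=-3: scale R0 → (1, 0, 1/3, -1/3, -4/3)
  clear (1,0): R1 −= (-2)R0 → (0, 4, 5/3, 1/3, -8/3)
  clear (2,0): R2 −= (-1)R0 → (0, -1, 10/3, -10/3, -7/3)
pivot(1,1)=4: scale R1 → (0, 1, 5/12, 1/12, -2/3)
  clear (2,1): R2 −= (-1)R1 → (0, 0, 15/4, -13/4, -3)
  clear (3,1): R3 −= (1)R1 → (0, 0, -29/12, -13/12, 2/3)
pivot(2,2)=15/4: scale R2 → (0, 0, 1, -13/15, -4/5)
  clear (0,2): R0 −= (1/3)R2 → (1, 0, 0, -2/45, -16/15)
  clear (1,2): R1 −= (5/12)R2 → (0, 1, 0, 4/9, -1/3)
  clear (3,2): R3 −= (-29/12)R2 → (0, 0, 0, -143/45, -19/15)
pivot(3,3)=-143/45: scale R3 → (0, 0, 0, 1, 57/143)
  clear (0,3): R0 −= (-2/45)R3 → (1, 0, 0, 0, -150/143)
  clear (1,3): R1 −= (4/9)R3 → (0, 1, 0, 0, -73/143)
  clear (2,3): R2 −= (-13/15)R3 → (0, 0, 1, 0, -5/11)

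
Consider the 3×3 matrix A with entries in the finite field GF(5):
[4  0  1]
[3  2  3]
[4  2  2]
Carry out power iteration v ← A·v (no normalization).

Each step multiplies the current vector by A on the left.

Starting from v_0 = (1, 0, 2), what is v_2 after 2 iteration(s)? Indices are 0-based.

v_0 = (1, 0, 2).
v_1 = A·v_0 = (1, 4, 3).
v_2 = A·v_1 = (2, 0, 3).

v_2 = (2, 0, 3)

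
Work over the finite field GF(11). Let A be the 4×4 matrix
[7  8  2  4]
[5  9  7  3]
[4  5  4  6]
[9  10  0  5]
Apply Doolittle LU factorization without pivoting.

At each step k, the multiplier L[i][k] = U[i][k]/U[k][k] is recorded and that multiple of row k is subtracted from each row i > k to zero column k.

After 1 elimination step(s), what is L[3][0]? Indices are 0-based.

L[3][0] = 6

Step 1: pivot at (0,0) is 7.
  row1 ← row1 − (7)·row0  ⇒  L[1][0]=7, U row1=(0, 8, 4, 8)
  row2 ← row2 − (10)·row0  ⇒  L[2][0]=10, U row2=(0, 2, 6, 10)
  row3 ← row3 − (6)·row0  ⇒  L[3][0]=6, U row3=(0, 6, 10, 3)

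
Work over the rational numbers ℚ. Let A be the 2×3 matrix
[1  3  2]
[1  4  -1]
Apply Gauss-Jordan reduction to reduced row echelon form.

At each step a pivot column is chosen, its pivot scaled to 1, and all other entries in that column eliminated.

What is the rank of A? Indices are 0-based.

rank = 2

[1] R0 /= 1  ⇒  (1, 3, 2)
     R1 -= 1·R0  ⇒  (0, 1, -3)
[2] R1 /= 1  ⇒  (0, 1, -3)
     R0 -= 3·R1  ⇒  (1, 0, 11)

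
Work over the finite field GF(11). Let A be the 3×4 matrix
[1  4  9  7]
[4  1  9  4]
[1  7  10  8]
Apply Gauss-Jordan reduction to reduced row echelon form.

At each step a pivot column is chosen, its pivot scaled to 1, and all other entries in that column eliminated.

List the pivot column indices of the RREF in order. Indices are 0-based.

pivot columns: 0, 1, 3

[1] R0 /= 1  ⇒  (1, 4, 9, 7)
     R1 -= 4·R0  ⇒  (0, 7, 6, 9)
     R2 -= 1·R0  ⇒  (0, 3, 1, 1)
[2] R1 /= 7  ⇒  (0, 1, 4, 6)
     R0 -= 4·R1  ⇒  (1, 0, 4, 5)
     R2 -= 3·R1  ⇒  (0, 0, 0, 5)
column 2 empty below row 2
[3] R2 /= 5  ⇒  (0, 0, 0, 1)
     R0 -= 5·R2  ⇒  (1, 0, 4, 0)
     R1 -= 6·R2  ⇒  (0, 1, 4, 0)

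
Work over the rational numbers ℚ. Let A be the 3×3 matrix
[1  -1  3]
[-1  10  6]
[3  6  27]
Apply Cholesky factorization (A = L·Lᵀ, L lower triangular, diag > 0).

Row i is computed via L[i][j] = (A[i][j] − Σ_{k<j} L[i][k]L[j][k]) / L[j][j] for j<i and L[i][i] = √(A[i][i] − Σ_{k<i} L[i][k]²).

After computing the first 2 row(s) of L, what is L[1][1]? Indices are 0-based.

L[1][1] = 3

Step 1: L[0][0] = √(1) = 1.
  L[1][0] = (-1) / L[0][0] = -1.
Step 2: L[1][1] = √(9) = 3.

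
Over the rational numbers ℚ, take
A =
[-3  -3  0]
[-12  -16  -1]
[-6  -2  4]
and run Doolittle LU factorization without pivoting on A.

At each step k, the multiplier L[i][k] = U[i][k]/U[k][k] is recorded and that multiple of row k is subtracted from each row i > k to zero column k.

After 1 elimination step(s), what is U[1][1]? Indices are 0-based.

[col 0] pivot -3
  R1 -= 4*R0 → (0, -4, -1)  (L[1][0] := 4)
  R2 -= 2*R0 → (0, 4, 4)  (L[2][0] := 2)

U[1][1] = -4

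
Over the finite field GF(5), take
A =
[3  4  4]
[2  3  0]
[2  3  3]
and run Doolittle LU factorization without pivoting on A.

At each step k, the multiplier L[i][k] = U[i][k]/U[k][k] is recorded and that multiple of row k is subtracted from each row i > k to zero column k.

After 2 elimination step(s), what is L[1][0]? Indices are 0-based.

L[1][0] = 4

Step 1: pivot at (0,0) is 3.
  row1 ← row1 − (4)·row0  ⇒  L[1][0]=4, U row1=(0, 2, 4)
  row2 ← row2 − (4)·row0  ⇒  L[2][0]=4, U row2=(0, 2, 2)
Step 2: pivot at (1,1) is 2.
  row2 ← row2 − (1)·row1  ⇒  L[2][1]=1, U row2=(0, 0, 3)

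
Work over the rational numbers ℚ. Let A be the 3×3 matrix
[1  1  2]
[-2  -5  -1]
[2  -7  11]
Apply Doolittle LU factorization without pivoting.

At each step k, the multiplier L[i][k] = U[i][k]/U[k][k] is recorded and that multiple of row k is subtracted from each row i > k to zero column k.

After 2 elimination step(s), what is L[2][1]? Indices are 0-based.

L[2][1] = 3

Step 1: pivot at (0,0) is 1.
  row1 ← row1 − (-2)·row0  ⇒  L[1][0]=-2, U row1=(0, -3, 3)
  row2 ← row2 − (2)·row0  ⇒  L[2][0]=2, U row2=(0, -9, 7)
Step 2: pivot at (1,1) is -3.
  row2 ← row2 − (3)·row1  ⇒  L[2][1]=3, U row2=(0, 0, -2)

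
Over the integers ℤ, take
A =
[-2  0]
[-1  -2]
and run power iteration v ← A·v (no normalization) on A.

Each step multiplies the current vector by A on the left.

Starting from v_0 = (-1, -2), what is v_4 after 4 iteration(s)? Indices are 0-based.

v_0 = (-1, -2).
v_1 = A·v_0 = (2, 5).
v_2 = A·v_1 = (-4, -12).
v_3 = A·v_2 = (8, 28).
v_4 = A·v_3 = (-16, -64).

v_4 = (-16, -64)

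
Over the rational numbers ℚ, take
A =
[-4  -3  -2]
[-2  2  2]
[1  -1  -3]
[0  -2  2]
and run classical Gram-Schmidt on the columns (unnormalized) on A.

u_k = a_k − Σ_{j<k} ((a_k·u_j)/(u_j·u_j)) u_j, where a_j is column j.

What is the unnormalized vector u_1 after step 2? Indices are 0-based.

Step 1: u_0 = a_0 = (-4, -2, 1, 0).
Step 2: u_1 = a_1 − (1/3)·u_0 = (-5/3, 8/3, -4/3, -2).

u_1 = (-5/3, 8/3, -4/3, -2)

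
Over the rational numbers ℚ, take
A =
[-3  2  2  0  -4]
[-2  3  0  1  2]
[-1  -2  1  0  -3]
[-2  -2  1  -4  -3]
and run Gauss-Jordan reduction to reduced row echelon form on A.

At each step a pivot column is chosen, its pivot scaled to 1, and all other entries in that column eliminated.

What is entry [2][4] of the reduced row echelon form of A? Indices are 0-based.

M[2][4] = -65/21

[1] R0 /= -3  ⇒  (1, -2/3, -2/3, 0, 4/3)
     R1 -= -2·R0  ⇒  (0, 5/3, -4/3, 1, 14/3)
     R2 -= -1·R0  ⇒  (0, -8/3, 1/3, 0, -5/3)
     R3 -= -2·R0  ⇒  (0, -10/3, -1/3, -4, -1/3)
[2] R1 /= 5/3  ⇒  (0, 1, -4/5, 3/5, 14/5)
     R0 -= -2/3·R1  ⇒  (1, 0, -6/5, 2/5, 16/5)
     R2 -= -8/3·R1  ⇒  (0, 0, -9/5, 8/5, 29/5)
     R3 -= -10/3·R1  ⇒  (0, 0, -3, -2, 9)
[3] R2 /= -9/5  ⇒  (0, 0, 1, -8/9, -29/9)
     R0 -= -6/5·R2  ⇒  (1, 0, 0, -2/3, -2/3)
     R1 -= -4/5·R2  ⇒  (0, 1, 0, -1/9, 2/9)
     R3 -= -3·R2  ⇒  (0, 0, 0, -14/3, -2/3)
[4] R3 /= -14/3  ⇒  (0, 0, 0, 1, 1/7)
     R0 -= -2/3·R3  ⇒  (1, 0, 0, 0, -4/7)
     R1 -= -1/9·R3  ⇒  (0, 1, 0, 0, 5/21)
     R2 -= -8/9·R3  ⇒  (0, 0, 1, 0, -65/21)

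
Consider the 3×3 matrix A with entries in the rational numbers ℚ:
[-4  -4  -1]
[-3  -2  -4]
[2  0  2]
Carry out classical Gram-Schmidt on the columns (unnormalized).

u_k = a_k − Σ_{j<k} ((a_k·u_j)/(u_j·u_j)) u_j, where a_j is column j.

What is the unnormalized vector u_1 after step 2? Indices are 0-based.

u_1 = (-28/29, 8/29, -44/29)

Step 1: u_0 = a_0 = (-4, -3, 2).
Step 2: u_1 = a_1 − (22/29)·u_0 = (-28/29, 8/29, -44/29).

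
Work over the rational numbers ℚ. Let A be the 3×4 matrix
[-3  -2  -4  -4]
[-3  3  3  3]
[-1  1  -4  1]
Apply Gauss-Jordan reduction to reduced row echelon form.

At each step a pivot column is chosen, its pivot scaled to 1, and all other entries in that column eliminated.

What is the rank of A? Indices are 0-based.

rank = 3

step 1: normalize row 0 (÷-3) = (1, 2/3, 4/3, 4/3)
  row 1: subtract -3×row0 = (0, 5, 7, 7)
  row 2: subtract -1×row0 = (0, 5/3, -8/3, 7/3)
step 2: normalize row 1 (÷5) = (0, 1, 7/5, 7/5)
  row 0: subtract 2/3×row1 = (1, 0, 2/5, 2/5)
  row 2: subtract 5/3×row1 = (0, 0, -5, 0)
step 3: normalize row 2 (÷-5) = (0, 0, 1, 0)
  row 0: subtract 2/5×row2 = (1, 0, 0, 2/5)
  row 1: subtract 7/5×row2 = (0, 1, 0, 7/5)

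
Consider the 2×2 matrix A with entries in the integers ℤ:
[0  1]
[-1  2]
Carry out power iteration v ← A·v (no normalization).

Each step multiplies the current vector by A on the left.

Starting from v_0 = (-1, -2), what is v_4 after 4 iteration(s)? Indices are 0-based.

v_0 = (-1, -2).
v_1 = A·v_0 = (-2, -3).
v_2 = A·v_1 = (-3, -4).
v_3 = A·v_2 = (-4, -5).
v_4 = A·v_3 = (-5, -6).

v_4 = (-5, -6)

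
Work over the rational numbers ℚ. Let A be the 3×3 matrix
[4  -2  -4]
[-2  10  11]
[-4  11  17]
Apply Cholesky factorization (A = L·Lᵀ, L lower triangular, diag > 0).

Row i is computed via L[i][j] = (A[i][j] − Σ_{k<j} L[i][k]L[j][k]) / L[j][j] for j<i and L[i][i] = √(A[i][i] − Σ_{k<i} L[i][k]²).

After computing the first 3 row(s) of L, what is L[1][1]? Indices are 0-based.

Step 1: L[0][0] = √(4) = 2.
  L[1][0] = (-2) / L[0][0] = -1.
Step 2: L[1][1] = √(9) = 3.
  L[2][0] = (-4) / L[0][0] = -2.
  L[2][1] = (9) / L[1][1] = 3.
Step 3: L[2][2] = √(4) = 2.

L[1][1] = 3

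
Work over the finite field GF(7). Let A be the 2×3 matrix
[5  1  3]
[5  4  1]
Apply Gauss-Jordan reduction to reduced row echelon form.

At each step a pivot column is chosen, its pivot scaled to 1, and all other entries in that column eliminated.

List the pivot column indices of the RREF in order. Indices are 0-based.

pivot columns: 0, 1

[1] R0 /= 5  ⇒  (1, 3, 2)
     R1 -= 5·R0  ⇒  (0, 3, 5)
[2] R1 /= 3  ⇒  (0, 1, 4)
     R0 -= 3·R1  ⇒  (1, 0, 4)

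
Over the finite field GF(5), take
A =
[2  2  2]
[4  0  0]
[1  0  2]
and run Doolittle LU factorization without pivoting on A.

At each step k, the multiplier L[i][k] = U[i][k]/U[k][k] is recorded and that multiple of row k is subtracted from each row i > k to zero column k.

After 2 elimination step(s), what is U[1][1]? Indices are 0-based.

Step 1: pivot at (0,0) is 2.
  row1 ← row1 − (2)·row0  ⇒  L[1][0]=2, U row1=(0, 1, 1)
  row2 ← row2 − (3)·row0  ⇒  L[2][0]=3, U row2=(0, 4, 1)
Step 2: pivot at (1,1) is 1.
  row2 ← row2 − (4)·row1  ⇒  L[2][1]=4, U row2=(0, 0, 2)

U[1][1] = 1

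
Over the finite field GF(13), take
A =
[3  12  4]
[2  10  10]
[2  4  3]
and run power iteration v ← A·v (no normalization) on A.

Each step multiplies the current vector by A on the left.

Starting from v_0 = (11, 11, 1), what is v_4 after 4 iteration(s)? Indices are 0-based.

v_0 = (11, 11, 1).
v_1 = A·v_0 = (0, 12, 4).
v_2 = A·v_1 = (4, 4, 8).
v_3 = A·v_2 = (1, 11, 9).
v_4 = A·v_3 = (2, 7, 8).

v_4 = (2, 7, 8)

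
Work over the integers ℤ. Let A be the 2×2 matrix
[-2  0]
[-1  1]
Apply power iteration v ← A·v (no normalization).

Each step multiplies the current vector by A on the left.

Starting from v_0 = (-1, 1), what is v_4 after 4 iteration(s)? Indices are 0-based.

v_0 = (-1, 1).
v_1 = A·v_0 = (2, 2).
v_2 = A·v_1 = (-4, 0).
v_3 = A·v_2 = (8, 4).
v_4 = A·v_3 = (-16, -4).

v_4 = (-16, -4)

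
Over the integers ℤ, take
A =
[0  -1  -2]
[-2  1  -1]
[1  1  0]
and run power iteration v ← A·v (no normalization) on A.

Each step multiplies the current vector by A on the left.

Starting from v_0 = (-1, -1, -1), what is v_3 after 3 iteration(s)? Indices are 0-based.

v_0 = (-1, -1, -1).
v_1 = A·v_0 = (3, 2, -2).
v_2 = A·v_1 = (2, -2, 5).
v_3 = A·v_2 = (-8, -11, 0).

v_3 = (-8, -11, 0)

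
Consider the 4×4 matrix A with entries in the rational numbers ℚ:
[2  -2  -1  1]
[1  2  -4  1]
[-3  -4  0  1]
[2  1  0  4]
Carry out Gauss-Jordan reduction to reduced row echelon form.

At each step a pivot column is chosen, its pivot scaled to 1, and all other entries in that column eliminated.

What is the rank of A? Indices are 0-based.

pivot(0,0)=2: scale R0 → (1, -1, -1/2, 1/2)
  clear (1,0): R1 −= (1)R0 → (0, 3, -7/2, 1/2)
  clear (2,0): R2 −= (-3)R0 → (0, -7, -3/2, 5/2)
  clear (3,0): R3 −= (2)R0 → (0, 3, 1, 3)
pivot(1,1)=3: scale R1 → (0, 1, -7/6, 1/6)
  clear (0,1): R0 −= (-1)R1 → (1, 0, -5/3, 2/3)
  clear (2,1): R2 −= (-7)R1 → (0, 0, -29/3, 11/3)
  clear (3,1): R3 −= (3)R1 → (0, 0, 9/2, 5/2)
pivot(2,2)=-29/3: scale R2 → (0, 0, 1, -11/29)
  clear (0,2): R0 −= (-5/3)R2 → (1, 0, 0, 1/29)
  clear (1,2): R1 −= (-7/6)R2 → (0, 1, 0, -8/29)
  clear (3,2): R3 −= (9/2)R2 → (0, 0, 0, 122/29)
pivot(3,3)=122/29: scale R3 → (0, 0, 0, 1)
  clear (0,3): R0 −= (1/29)R3 → (1, 0, 0, 0)
  clear (1,3): R1 −= (-8/29)R3 → (0, 1, 0, 0)
  clear (2,3): R2 −= (-11/29)R3 → (0, 0, 1, 0)

rank = 4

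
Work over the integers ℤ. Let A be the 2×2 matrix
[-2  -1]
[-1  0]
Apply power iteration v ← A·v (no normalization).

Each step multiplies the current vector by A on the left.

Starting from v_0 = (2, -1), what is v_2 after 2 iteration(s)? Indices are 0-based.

v_2 = (8, 3)

v_0 = (2, -1).
v_1 = A·v_0 = (-3, -2).
v_2 = A·v_1 = (8, 3).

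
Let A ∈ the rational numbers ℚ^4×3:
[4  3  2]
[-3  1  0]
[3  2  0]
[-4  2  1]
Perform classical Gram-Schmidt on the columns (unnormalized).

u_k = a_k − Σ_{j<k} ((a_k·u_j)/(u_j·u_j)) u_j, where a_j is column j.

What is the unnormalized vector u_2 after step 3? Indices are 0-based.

u_2 = (522/851, -324/851, -792/851, 171/851)

Step 1: u_0 = a_0 = (4, -3, 3, -4).
Step 2: u_1 = a_1 − (7/50)·u_0 = (61/25, 71/50, 79/50, 64/25).
Step 3: u_2 = a_2 − (2/25)·u_0 − (372/851)·u_1 = (522/851, -324/851, -792/851, 171/851).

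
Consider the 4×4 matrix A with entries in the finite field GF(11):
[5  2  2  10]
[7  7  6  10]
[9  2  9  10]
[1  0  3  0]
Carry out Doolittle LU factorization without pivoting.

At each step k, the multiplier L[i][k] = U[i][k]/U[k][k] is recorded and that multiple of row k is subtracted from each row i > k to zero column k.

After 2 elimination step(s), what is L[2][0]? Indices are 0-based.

Step 1: pivot at (0,0) is 5.
  row1 ← row1 − (8)·row0  ⇒  L[1][0]=8, U row1=(0, 2, 1, 7)
  row2 ← row2 − (4)·row0  ⇒  L[2][0]=4, U row2=(0, 5, 1, 3)
  row3 ← row3 − (9)·row0  ⇒  L[3][0]=9, U row3=(0, 4, 7, 9)
Step 2: pivot at (1,1) is 2.
  row2 ← row2 − (8)·row1  ⇒  L[2][1]=8, U row2=(0, 0, 4, 2)
  row3 ← row3 − (2)·row1  ⇒  L[3][1]=2, U row3=(0, 0, 5, 6)

L[2][0] = 4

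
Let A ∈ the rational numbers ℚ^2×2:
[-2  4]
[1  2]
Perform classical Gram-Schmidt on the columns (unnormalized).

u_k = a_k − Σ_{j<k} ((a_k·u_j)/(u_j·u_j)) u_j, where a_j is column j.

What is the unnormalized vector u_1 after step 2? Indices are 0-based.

Step 1: u_0 = a_0 = (-2, 1).
Step 2: u_1 = a_1 − (-6/5)·u_0 = (8/5, 16/5).

u_1 = (8/5, 16/5)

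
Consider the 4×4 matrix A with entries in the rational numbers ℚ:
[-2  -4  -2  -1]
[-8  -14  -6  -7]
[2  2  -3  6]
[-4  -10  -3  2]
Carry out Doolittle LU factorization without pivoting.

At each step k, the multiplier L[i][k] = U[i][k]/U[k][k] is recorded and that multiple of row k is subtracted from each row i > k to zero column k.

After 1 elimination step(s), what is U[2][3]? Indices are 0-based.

U[2][3] = 5

k=0: U[0][0]=-2
  eliminate (1,0): mult=4, new row 1: (0, 2, 2, -3); set L[1][0]=4
  eliminate (2,0): mult=-1, new row 2: (0, -2, -5, 5); set L[2][0]=-1
  eliminate (3,0): mult=2, new row 3: (0, -2, 1, 4); set L[3][0]=2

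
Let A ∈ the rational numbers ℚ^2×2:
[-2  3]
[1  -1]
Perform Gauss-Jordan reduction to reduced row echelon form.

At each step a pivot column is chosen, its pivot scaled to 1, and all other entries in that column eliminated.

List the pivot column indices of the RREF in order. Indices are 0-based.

pivot columns: 0, 1

step 1: normalize row 0 (÷-2) = (1, -3/2)
  row 1: subtract 1×row0 = (0, 1/2)
step 2: normalize row 1 (÷1/2) = (0, 1)
  row 0: subtract -3/2×row1 = (1, 0)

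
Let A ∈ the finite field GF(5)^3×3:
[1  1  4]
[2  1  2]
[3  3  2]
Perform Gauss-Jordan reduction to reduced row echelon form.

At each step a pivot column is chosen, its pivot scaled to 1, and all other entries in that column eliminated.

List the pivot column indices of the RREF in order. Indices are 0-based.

pivot columns: 0, 1

step 1: normalize row 0 (÷1) = (1, 1, 4)
  row 1: subtract 2×row0 = (0, 4, 4)
  row 2: subtract 3×row0 = (0, 0, 0)
step 2: normalize row 1 (÷4) = (0, 1, 1)
  row 0: subtract 1×row1 = (1, 0, 3)
skip col 2 (zero from row 2)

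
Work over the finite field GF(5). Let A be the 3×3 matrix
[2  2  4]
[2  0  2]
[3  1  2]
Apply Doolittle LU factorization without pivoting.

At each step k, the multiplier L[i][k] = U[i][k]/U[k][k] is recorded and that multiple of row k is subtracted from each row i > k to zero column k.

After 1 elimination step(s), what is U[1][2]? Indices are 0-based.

k=0: U[0][0]=2
  eliminate (1,0): mult=1, new row 1: (0, 3, 3); set L[1][0]=1
  eliminate (2,0): mult=4, new row 2: (0, 3, 1); set L[2][0]=4

U[1][2] = 3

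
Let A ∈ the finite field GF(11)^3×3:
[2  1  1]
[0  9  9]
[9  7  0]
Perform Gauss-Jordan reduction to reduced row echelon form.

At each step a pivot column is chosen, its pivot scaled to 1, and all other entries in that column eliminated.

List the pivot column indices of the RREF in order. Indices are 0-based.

pivot columns: 0, 1, 2

step 1: normalize row 0 (÷2) = (1, 6, 6)
  row 2: subtract 9×row0 = (0, 8, 1)
step 2: normalize row 1 (÷9) = (0, 1, 1)
  row 0: subtract 6×row1 = (1, 0, 0)
  row 2: subtract 8×row1 = (0, 0, 4)
step 3: normalize row 2 (÷4) = (0, 0, 1)
  row 1: subtract 1×row2 = (0, 1, 0)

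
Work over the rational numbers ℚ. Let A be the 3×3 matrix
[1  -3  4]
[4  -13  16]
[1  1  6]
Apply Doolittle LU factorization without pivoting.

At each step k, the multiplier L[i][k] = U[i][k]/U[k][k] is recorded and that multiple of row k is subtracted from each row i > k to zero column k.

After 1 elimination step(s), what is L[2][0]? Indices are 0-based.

L[2][0] = 1

Step 1: pivot at (0,0) is 1.
  row1 ← row1 − (4)·row0  ⇒  L[1][0]=4, U row1=(0, -1, 0)
  row2 ← row2 − (1)·row0  ⇒  L[2][0]=1, U row2=(0, 4, 2)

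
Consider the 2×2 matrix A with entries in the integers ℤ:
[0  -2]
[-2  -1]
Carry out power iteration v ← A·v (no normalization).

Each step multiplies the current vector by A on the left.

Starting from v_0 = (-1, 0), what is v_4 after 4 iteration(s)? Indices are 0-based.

v_4 = (-20, -18)

v_0 = (-1, 0).
v_1 = A·v_0 = (0, 2).
v_2 = A·v_1 = (-4, -2).
v_3 = A·v_2 = (4, 10).
v_4 = A·v_3 = (-20, -18).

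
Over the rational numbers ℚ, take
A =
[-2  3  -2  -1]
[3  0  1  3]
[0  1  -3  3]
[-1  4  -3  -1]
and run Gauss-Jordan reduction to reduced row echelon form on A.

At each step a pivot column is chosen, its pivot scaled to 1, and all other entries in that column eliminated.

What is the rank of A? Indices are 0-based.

pivot(0,0)=-2: scale R0 → (1, -3/2, 1, 1/2)
  clear (1,0): R1 −= (3)R0 → (0, 9/2, -2, 3/2)
  clear (3,0): R3 −= (-1)R0 → (0, 5/2, -2, -1/2)
pivot(1,1)=9/2: scale R1 → (0, 1, -4/9, 1/3)
  clear (0,1): R0 −= (-3/2)R1 → (1, 0, 1/3, 1)
  clear (2,1): R2 −= (1)R1 → (0, 0, -23/9, 8/3)
  clear (3,1): R3 −= (5/2)R1 → (0, 0, -8/9, -4/3)
pivot(2,2)=-23/9: scale R2 → (0, 0, 1, -24/23)
  clear (0,2): R0 −= (1/3)R2 → (1, 0, 0, 31/23)
  clear (1,2): R1 −= (-4/9)R2 → (0, 1, 0, -3/23)
  clear (3,2): R3 −= (-8/9)R2 → (0, 0, 0, -52/23)
pivot(3,3)=-52/23: scale R3 → (0, 0, 0, 1)
  clear (0,3): R0 −= (31/23)R3 → (1, 0, 0, 0)
  clear (1,3): R1 −= (-3/23)R3 → (0, 1, 0, 0)
  clear (2,3): R2 −= (-24/23)R3 → (0, 0, 1, 0)

rank = 4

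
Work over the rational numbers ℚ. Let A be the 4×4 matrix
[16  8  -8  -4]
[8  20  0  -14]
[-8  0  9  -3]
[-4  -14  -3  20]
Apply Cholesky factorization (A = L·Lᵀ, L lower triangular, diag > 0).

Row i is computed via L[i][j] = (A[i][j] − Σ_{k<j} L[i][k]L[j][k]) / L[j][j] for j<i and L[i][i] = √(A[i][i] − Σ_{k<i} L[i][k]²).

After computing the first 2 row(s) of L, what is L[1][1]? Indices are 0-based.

L[1][1] = 4

Step 1: L[0][0] = √(16) = 4.
  L[1][0] = (8) / L[0][0] = 2.
Step 2: L[1][1] = √(16) = 4.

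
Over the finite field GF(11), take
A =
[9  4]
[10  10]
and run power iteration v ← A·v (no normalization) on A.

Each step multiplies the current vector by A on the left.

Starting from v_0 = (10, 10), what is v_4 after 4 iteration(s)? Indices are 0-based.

v_0 = (10, 10).
v_1 = A·v_0 = (9, 2).
v_2 = A·v_1 = (1, 0).
v_3 = A·v_2 = (9, 10).
v_4 = A·v_3 = (0, 3).

v_4 = (0, 3)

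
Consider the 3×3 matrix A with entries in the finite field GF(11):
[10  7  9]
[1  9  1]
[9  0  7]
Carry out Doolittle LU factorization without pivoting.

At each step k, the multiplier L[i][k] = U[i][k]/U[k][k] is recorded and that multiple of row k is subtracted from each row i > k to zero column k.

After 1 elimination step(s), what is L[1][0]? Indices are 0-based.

k=0: U[0][0]=10
  eliminate (1,0): mult=10, new row 1: (0, 5, 10); set L[1][0]=10
  eliminate (2,0): mult=2, new row 2: (0, 8, 0); set L[2][0]=2

L[1][0] = 10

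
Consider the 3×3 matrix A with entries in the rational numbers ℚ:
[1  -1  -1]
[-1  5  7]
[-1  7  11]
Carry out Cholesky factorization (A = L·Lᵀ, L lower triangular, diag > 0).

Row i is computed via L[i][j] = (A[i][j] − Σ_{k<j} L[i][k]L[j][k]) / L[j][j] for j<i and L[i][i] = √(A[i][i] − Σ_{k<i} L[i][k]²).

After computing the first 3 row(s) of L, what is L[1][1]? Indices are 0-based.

Step 1: L[0][0] = √(1) = 1.
  L[1][0] = (-1) / L[0][0] = -1.
Step 2: L[1][1] = √(4) = 2.
  L[2][0] = (-1) / L[0][0] = -1.
  L[2][1] = (6) / L[1][1] = 3.
Step 3: L[2][2] = √(1) = 1.

L[1][1] = 2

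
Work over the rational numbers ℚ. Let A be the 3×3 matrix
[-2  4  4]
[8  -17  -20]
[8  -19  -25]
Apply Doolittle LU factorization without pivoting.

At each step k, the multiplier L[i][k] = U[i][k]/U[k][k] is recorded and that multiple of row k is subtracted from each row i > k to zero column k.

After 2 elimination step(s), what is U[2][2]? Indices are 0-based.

[col 0] pivot -2
  R1 -= -4*R0 → (0, -1, -4)  (L[1][0] := -4)
  R2 -= -4*R0 → (0, -3, -9)  (L[2][0] := -4)
[col 1] pivot -1
  R2 -= 3*R1 → (0, 0, 3)  (L[2][1] := 3)

U[2][2] = 3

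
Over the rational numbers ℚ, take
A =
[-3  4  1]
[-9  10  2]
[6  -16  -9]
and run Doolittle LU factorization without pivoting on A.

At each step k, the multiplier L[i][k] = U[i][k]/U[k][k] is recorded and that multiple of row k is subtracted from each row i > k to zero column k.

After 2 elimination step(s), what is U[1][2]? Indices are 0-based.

[col 0] pivot -3
  R1 -= 3*R0 → (0, -2, -1)  (L[1][0] := 3)
  R2 -= -2*R0 → (0, -8, -7)  (L[2][0] := -2)
[col 1] pivot -2
  R2 -= 4*R1 → (0, 0, -3)  (L[2][1] := 4)

U[1][2] = -1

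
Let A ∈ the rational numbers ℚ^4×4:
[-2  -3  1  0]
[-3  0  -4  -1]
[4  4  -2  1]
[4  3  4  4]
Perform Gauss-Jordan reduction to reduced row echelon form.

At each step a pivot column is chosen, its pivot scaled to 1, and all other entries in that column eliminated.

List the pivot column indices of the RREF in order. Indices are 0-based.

pivot columns: 0, 1, 2, 3

[1] R0 /= -2  ⇒  (1, 3/2, -1/2, 0)
     R1 -= -3·R0  ⇒  (0, 9/2, -11/2, -1)
     R2 -= 4·R0  ⇒  (0, -2, 0, 1)
     R3 -= 4·R0  ⇒  (0, -3, 6, 4)
[2] R1 /= 9/2  ⇒  (0, 1, -11/9, -2/9)
     R0 -= 3/2·R1  ⇒  (1, 0, 4/3, 1/3)
     R2 -= -2·R1  ⇒  (0, 0, -22/9, 5/9)
     R3 -= -3·R1  ⇒  (0, 0, 7/3, 10/3)
[3] R2 /= -22/9  ⇒  (0, 0, 1, -5/22)
     R0 -= 4/3·R2  ⇒  (1, 0, 0, 7/11)
     R1 -= -11/9·R2  ⇒  (0, 1, 0, -1/2)
     R3 -= 7/3·R2  ⇒  (0, 0, 0, 85/22)
[4] R3 /= 85/22  ⇒  (0, 0, 0, 1)
     R0 -= 7/11·R3  ⇒  (1, 0, 0, 0)
     R1 -= -1/2·R3  ⇒  (0, 1, 0, 0)
     R2 -= -5/22·R3  ⇒  (0, 0, 1, 0)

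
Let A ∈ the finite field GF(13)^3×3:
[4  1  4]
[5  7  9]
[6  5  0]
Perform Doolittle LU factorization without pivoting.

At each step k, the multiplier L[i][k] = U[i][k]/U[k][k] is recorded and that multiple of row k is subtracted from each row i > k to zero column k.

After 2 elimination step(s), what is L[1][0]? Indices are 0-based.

L[1][0] = 11

Step 1: pivot at (0,0) is 4.
  row1 ← row1 − (11)·row0  ⇒  L[1][0]=11, U row1=(0, 9, 4)
  row2 ← row2 − (8)·row0  ⇒  L[2][0]=8, U row2=(0, 10, 7)
Step 2: pivot at (1,1) is 9.
  row2 ← row2 − (4)·row1  ⇒  L[2][1]=4, U row2=(0, 0, 4)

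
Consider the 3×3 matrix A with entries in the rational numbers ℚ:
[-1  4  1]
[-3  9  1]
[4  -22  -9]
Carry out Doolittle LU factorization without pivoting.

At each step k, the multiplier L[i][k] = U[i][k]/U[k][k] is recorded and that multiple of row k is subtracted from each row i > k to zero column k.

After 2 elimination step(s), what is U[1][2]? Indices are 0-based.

U[1][2] = -2

k=0: U[0][0]=-1
  eliminate (1,0): mult=3, new row 1: (0, -3, -2); set L[1][0]=3
  eliminate (2,0): mult=-4, new row 2: (0, -6, -5); set L[2][0]=-4
k=1: U[1][1]=-3
  eliminate (2,1): mult=2, new row 2: (0, 0, -1); set L[2][1]=2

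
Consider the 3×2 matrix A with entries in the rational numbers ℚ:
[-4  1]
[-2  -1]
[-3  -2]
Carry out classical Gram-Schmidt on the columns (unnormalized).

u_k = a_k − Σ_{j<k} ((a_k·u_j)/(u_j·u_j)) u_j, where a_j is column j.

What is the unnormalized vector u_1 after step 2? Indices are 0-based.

Step 1: u_0 = a_0 = (-4, -2, -3).
Step 2: u_1 = a_1 − (4/29)·u_0 = (45/29, -21/29, -46/29).

u_1 = (45/29, -21/29, -46/29)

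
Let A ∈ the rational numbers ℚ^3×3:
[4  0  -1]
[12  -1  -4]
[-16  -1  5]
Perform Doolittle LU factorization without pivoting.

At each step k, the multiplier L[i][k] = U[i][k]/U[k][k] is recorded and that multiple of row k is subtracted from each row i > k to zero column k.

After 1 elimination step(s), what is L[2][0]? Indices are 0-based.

L[2][0] = -4

[col 0] pivot 4
  R1 -= 3*R0 → (0, -1, -1)  (L[1][0] := 3)
  R2 -= -4*R0 → (0, -1, 1)  (L[2][0] := -4)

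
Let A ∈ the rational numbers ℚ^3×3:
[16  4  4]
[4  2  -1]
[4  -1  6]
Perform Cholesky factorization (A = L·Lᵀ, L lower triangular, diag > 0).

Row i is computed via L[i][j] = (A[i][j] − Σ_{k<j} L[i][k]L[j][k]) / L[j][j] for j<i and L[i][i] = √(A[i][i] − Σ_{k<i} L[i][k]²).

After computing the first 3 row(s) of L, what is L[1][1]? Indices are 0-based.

L[1][1] = 1

Step 1: L[0][0] = √(16) = 4.
  L[1][0] = (4) / L[0][0] = 1.
Step 2: L[1][1] = √(1) = 1.
  L[2][0] = (4) / L[0][0] = 1.
  L[2][1] = (-2) / L[1][1] = -2.
Step 3: L[2][2] = √(1) = 1.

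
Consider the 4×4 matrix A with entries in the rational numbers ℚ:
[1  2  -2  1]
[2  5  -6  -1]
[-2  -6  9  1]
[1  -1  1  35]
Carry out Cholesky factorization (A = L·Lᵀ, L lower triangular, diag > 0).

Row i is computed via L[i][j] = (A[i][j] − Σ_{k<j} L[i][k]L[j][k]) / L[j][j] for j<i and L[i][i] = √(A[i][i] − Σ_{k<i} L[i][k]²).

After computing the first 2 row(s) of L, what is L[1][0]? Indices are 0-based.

Step 1: L[0][0] = √(1) = 1.
  L[1][0] = (2) / L[0][0] = 2.
Step 2: L[1][1] = √(1) = 1.

L[1][0] = 2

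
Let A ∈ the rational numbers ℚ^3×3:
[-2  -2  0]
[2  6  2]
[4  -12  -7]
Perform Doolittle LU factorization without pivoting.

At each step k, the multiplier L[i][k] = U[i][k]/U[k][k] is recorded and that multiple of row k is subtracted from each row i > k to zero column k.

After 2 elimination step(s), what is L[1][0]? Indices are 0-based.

k=0: U[0][0]=-2
  eliminate (1,0): mult=-1, new row 1: (0, 4, 2); set L[1][0]=-1
  eliminate (2,0): mult=-2, new row 2: (0, -16, -7); set L[2][0]=-2
k=1: U[1][1]=4
  eliminate (2,1): mult=-4, new row 2: (0, 0, 1); set L[2][1]=-4

L[1][0] = -1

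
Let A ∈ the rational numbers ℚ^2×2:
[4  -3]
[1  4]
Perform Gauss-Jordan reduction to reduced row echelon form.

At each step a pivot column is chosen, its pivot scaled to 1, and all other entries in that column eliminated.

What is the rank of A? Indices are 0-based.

rank = 2

step 1: normalize row 0 (÷4) = (1, -3/4)
  row 1: subtract 1×row0 = (0, 19/4)
step 2: normalize row 1 (÷19/4) = (0, 1)
  row 0: subtract -3/4×row1 = (1, 0)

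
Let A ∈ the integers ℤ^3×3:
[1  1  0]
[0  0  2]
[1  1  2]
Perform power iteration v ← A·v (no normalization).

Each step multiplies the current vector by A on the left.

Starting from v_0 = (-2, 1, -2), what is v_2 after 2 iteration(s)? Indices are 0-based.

v_2 = (-5, -10, -15)

v_0 = (-2, 1, -2).
v_1 = A·v_0 = (-1, -4, -5).
v_2 = A·v_1 = (-5, -10, -15).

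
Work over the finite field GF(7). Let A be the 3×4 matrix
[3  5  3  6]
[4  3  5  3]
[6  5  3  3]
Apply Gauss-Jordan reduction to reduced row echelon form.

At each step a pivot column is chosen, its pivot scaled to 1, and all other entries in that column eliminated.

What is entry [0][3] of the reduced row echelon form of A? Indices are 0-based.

[1] R0 /= 3  ⇒  (1, 4, 1, 2)
     R1 -= 4·R0  ⇒  (0, 1, 1, 2)
     R2 -= 6·R0  ⇒  (0, 2, 4, 5)
[2] R1 /= 1  ⇒  (0, 1, 1, 2)
     R0 -= 4·R1  ⇒  (1, 0, 4, 1)
     R2 -= 2·R1  ⇒  (0, 0, 2, 1)
[3] R2 /= 2  ⇒  (0, 0, 1, 4)
     R0 -= 4·R2  ⇒  (1, 0, 0, 6)
     R1 -= 1·R2  ⇒  (0, 1, 0, 5)

M[0][3] = 6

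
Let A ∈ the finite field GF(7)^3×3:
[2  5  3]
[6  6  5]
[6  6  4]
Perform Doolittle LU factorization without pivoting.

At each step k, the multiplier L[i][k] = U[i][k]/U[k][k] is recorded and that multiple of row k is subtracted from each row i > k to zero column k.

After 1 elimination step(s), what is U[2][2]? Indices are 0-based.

Step 1: pivot at (0,0) is 2.
  row1 ← row1 − (3)·row0  ⇒  L[1][0]=3, U row1=(0, 5, 3)
  row2 ← row2 − (3)·row0  ⇒  L[2][0]=3, U row2=(0, 5, 2)

U[2][2] = 2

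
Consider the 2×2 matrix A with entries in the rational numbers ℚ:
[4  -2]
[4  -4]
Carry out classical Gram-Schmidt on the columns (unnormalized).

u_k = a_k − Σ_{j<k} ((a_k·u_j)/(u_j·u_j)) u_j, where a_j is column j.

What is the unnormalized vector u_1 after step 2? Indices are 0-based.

u_1 = (1, -1)

Step 1: u_0 = a_0 = (4, 4).
Step 2: u_1 = a_1 − (-3/4)·u_0 = (1, -1).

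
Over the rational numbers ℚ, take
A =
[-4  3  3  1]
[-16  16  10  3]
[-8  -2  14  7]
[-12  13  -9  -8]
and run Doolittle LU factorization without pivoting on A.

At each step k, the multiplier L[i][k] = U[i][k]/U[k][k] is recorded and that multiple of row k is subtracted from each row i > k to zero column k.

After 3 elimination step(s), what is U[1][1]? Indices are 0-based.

U[1][1] = 4

Step 1: pivot at (0,0) is -4.
  row1 ← row1 − (4)·row0  ⇒  L[1][0]=4, U row1=(0, 4, -2, -1)
  row2 ← row2 − (2)·row0  ⇒  L[2][0]=2, U row2=(0, -8, 8, 5)
  row3 ← row3 − (3)·row0  ⇒  L[3][0]=3, U row3=(0, 4, -18, -11)
Step 2: pivot at (1,1) is 4.
  row2 ← row2 − (-2)·row1  ⇒  L[2][1]=-2, U row2=(0, 0, 4, 3)
  row3 ← row3 − (1)·row1  ⇒  L[3][1]=1, U row3=(0, 0, -16, -10)
Step 3: pivot at (2,2) is 4.
  row3 ← row3 − (-4)·row2  ⇒  L[3][2]=-4, U row3=(0, 0, 0, 2)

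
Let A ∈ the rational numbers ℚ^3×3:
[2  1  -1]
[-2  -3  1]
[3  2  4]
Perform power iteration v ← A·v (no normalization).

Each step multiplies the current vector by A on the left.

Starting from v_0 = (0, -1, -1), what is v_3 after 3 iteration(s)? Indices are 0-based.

v_3 = (24, 0, -80)

v_0 = (0, -1, -1).
v_1 = A·v_0 = (0, 2, -6).
v_2 = A·v_1 = (8, -12, -20).
v_3 = A·v_2 = (24, 0, -80).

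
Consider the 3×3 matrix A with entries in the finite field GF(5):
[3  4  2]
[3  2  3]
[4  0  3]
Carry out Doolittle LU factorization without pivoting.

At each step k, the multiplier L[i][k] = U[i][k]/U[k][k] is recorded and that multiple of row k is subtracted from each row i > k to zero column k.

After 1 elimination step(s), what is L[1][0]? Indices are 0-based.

Step 1: pivot at (0,0) is 3.
  row1 ← row1 − (1)·row0  ⇒  L[1][0]=1, U row1=(0, 3, 1)
  row2 ← row2 − (3)·row0  ⇒  L[2][0]=3, U row2=(0, 3, 2)

L[1][0] = 1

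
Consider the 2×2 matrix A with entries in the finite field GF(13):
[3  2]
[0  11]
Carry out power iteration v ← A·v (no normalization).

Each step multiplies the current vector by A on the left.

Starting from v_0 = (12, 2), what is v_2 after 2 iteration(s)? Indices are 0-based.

v_2 = (8, 8)

v_0 = (12, 2).
v_1 = A·v_0 = (1, 9).
v_2 = A·v_1 = (8, 8).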